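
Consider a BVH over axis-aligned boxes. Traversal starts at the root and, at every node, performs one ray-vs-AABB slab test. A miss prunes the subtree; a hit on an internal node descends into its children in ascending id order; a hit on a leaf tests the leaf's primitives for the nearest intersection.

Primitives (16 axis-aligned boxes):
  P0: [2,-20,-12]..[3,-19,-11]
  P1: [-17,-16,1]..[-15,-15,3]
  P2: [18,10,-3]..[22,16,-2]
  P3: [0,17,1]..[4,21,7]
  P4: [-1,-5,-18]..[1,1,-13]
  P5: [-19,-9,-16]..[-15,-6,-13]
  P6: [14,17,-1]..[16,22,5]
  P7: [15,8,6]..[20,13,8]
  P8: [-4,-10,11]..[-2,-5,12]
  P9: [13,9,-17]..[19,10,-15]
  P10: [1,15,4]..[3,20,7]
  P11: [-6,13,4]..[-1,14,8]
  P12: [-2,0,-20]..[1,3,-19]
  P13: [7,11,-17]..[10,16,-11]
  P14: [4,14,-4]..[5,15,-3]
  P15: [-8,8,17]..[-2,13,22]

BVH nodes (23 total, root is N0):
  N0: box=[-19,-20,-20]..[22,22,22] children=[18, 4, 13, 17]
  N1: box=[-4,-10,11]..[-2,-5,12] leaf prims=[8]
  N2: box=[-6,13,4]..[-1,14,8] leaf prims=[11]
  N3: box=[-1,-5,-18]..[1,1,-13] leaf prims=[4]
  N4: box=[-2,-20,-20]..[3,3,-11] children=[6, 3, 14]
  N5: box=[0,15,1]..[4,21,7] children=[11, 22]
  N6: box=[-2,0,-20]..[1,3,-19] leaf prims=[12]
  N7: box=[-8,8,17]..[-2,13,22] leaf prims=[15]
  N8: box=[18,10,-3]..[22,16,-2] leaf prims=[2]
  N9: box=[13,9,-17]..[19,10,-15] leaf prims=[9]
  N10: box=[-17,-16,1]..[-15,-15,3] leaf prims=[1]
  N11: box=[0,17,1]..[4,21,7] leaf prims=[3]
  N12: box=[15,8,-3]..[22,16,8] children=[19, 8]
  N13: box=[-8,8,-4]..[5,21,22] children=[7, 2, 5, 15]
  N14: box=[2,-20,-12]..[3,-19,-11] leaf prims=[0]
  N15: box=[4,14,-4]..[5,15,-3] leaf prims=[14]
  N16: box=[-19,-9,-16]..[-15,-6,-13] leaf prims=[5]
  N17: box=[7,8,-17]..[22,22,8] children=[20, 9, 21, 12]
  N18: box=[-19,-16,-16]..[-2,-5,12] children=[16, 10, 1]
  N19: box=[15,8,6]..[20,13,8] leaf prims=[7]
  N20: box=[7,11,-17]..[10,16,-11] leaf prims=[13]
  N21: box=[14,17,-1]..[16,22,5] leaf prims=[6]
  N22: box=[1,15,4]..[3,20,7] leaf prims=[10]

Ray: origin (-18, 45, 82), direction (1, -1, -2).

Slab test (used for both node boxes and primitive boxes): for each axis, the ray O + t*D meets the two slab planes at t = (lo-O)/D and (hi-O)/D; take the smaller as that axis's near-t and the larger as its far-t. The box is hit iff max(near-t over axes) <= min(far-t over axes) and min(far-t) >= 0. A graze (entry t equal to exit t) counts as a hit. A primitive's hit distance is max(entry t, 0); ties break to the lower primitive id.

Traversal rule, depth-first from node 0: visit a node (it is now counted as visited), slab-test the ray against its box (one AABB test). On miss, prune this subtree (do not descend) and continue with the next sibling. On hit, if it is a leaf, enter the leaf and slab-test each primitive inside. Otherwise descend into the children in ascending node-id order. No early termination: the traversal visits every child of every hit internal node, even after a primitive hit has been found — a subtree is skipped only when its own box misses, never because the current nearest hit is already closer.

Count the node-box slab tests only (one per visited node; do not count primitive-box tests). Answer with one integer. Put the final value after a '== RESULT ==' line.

Walk:
N0 x:[-1,40] y:[23,65] z:[30,51] -> hit [30,40], descend [4, 13, 17, 18]
  N4 x:[16,21] y:[42,65] z:[93/2,51] -> miss, prune
  N13 x:[10,23] y:[24,37] z:[30,43] -> miss, prune
  N17 x:[25,40] y:[23,37] z:[37,99/2] -> hit [37,37], descend [9, 12, 20, 21]
    N9 x:[31,37] y:[35,36] z:[97/2,99/2] -> miss, prune
    N12 x:[33,40] y:[29,37] z:[37,85/2] -> hit [37,37], descend [8, 19]
      N8 x:[36,40] y:[29,35] z:[42,85/2] -> miss, prune
      N19 x:[33,38] y:[32,37] z:[37,38] -> hit [37,37] leaf, test {P7@t=37}
    N20 x:[25,28] y:[29,34] z:[93/2,99/2] -> miss, prune
    N21 x:[32,34] y:[23,28] z:[77/2,83/2] -> miss, prune
  N18 x:[-1,16] y:[50,61] z:[35,49] -> miss, prune

11 AABB tests over nodes [0, 4, 13, 17, 9, 12, 8, 19, 20, 21, 18]; 1 leaf entered; closest P7.

== RESULT ==
11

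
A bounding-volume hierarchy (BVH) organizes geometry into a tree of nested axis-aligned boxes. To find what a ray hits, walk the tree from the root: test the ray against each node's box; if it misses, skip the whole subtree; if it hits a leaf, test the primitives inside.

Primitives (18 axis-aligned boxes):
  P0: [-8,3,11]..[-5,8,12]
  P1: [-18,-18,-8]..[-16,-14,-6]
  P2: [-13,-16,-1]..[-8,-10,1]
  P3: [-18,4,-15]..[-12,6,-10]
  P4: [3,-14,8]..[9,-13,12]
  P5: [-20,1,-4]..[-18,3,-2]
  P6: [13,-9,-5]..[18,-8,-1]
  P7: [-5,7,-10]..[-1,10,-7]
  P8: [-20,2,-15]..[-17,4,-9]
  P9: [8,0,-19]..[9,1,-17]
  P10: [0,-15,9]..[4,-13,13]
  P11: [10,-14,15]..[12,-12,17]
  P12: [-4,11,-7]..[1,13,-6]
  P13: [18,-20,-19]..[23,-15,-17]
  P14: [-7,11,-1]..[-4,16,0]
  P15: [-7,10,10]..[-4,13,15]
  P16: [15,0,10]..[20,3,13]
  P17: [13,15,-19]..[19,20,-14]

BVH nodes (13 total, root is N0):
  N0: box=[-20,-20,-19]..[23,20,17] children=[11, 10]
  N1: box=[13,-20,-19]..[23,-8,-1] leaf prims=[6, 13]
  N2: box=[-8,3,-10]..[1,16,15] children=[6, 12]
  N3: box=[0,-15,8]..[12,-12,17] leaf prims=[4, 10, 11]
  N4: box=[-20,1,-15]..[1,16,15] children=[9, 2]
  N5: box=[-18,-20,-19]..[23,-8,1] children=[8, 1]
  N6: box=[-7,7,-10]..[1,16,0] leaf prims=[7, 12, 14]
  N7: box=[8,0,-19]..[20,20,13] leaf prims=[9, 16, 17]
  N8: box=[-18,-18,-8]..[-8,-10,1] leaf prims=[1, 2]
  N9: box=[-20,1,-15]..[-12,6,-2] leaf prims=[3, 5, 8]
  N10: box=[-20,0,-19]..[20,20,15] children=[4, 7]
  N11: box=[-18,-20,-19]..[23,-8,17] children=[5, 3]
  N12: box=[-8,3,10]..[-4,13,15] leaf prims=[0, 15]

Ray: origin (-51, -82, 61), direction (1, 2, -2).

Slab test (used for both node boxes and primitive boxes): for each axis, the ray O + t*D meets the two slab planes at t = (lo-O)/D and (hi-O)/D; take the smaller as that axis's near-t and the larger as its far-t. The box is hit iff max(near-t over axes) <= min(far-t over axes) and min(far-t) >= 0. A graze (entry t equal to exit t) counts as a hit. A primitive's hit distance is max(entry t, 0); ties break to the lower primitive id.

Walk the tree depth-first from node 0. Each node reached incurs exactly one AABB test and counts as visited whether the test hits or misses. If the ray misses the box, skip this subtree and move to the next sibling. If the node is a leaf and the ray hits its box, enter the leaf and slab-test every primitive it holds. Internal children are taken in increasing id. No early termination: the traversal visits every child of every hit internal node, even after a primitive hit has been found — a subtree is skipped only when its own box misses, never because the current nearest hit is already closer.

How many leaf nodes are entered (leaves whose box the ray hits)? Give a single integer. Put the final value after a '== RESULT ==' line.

Trace the traversal:
N0 x:[31,74] y:[31,51] z:[22,40] -> hit [31,40], descend [10, 11]
  N10 x:[31,71] y:[41,51] z:[23,40] -> miss, prune
  N11 x:[33,74] y:[31,37] z:[22,40] -> hit [33,37], descend [3, 5]
    N3 x:[51,63] y:[67/2,35] z:[22,53/2] -> miss, prune
    N5 x:[33,74] y:[31,37] z:[30,40] -> hit [33,37], descend [1, 8]
      N1 x:[64,74] y:[31,37] z:[31,40] -> miss, prune
      N8 x:[33,43] y:[32,36] z:[30,69/2] -> hit [33,69/2] leaf, test {P1@t=67/2, P2(miss)}

Summary -> nodes [0, 10, 11, 3, 5, 1, 8]; box-tests=7; leaf-entries=1; first=P1

== RESULT ==
1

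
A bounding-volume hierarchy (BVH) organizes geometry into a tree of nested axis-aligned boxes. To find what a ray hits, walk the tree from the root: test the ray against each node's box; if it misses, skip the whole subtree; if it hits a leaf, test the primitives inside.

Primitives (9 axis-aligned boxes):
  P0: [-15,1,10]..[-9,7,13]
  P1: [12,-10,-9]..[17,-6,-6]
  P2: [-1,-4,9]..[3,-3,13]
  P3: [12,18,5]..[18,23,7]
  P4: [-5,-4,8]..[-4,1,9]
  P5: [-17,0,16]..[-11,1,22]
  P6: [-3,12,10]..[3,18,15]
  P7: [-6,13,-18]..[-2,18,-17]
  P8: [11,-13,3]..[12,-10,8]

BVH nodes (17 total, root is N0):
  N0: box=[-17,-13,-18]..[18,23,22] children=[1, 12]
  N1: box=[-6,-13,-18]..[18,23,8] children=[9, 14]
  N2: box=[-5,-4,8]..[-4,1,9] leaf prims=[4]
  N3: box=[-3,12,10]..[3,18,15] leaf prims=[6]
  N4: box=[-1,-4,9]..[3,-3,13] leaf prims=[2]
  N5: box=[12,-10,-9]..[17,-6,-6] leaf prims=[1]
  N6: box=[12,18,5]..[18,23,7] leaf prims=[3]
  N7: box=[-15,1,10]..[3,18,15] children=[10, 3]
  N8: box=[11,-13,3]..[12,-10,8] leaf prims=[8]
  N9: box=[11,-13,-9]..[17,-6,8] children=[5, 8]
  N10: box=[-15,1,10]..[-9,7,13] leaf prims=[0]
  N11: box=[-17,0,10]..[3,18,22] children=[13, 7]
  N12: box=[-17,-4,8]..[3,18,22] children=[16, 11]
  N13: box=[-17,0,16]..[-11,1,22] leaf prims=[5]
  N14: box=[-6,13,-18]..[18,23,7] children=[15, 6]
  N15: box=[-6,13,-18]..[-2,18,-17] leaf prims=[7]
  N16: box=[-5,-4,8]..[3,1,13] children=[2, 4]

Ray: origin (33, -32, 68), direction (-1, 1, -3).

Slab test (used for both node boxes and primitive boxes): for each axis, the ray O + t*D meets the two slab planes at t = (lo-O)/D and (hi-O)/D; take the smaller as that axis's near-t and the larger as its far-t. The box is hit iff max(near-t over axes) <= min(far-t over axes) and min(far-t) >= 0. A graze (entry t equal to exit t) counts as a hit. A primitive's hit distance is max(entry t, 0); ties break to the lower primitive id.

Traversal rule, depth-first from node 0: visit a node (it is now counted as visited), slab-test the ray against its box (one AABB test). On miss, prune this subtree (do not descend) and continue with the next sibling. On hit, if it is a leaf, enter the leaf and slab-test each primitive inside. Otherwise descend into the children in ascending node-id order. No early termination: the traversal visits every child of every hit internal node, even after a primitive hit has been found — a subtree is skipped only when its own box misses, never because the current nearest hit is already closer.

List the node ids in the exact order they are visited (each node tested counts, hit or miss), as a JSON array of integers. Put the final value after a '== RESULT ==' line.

Traverse from the root:
N0 x:[15,50] y:[19,55] z:[46/3,86/3] -> hit [19,86/3], descend [1, 12]
  N1 x:[15,39] y:[19,55] z:[20,86/3] -> hit [20,86/3], descend [9, 14]
    N9 x:[16,22] y:[19,26] z:[20,77/3] -> hit [20,22], descend [5, 8]
      N5 x:[16,21] y:[22,26] z:[74/3,77/3] -> miss, prune
      N8 x:[21,22] y:[19,22] z:[20,65/3] -> hit [21,65/3] leaf, test {P8@t=21}
    N14 x:[15,39] y:[45,55] z:[61/3,86/3] -> miss, prune
  N12 x:[30,50] y:[28,50] z:[46/3,20] -> miss, prune

order=[0, 1, 9, 5, 8, 14, 12]  |boxes|=7  |leaves|=1  hit=P8

== RESULT ==
[0, 1, 9, 5, 8, 14, 12]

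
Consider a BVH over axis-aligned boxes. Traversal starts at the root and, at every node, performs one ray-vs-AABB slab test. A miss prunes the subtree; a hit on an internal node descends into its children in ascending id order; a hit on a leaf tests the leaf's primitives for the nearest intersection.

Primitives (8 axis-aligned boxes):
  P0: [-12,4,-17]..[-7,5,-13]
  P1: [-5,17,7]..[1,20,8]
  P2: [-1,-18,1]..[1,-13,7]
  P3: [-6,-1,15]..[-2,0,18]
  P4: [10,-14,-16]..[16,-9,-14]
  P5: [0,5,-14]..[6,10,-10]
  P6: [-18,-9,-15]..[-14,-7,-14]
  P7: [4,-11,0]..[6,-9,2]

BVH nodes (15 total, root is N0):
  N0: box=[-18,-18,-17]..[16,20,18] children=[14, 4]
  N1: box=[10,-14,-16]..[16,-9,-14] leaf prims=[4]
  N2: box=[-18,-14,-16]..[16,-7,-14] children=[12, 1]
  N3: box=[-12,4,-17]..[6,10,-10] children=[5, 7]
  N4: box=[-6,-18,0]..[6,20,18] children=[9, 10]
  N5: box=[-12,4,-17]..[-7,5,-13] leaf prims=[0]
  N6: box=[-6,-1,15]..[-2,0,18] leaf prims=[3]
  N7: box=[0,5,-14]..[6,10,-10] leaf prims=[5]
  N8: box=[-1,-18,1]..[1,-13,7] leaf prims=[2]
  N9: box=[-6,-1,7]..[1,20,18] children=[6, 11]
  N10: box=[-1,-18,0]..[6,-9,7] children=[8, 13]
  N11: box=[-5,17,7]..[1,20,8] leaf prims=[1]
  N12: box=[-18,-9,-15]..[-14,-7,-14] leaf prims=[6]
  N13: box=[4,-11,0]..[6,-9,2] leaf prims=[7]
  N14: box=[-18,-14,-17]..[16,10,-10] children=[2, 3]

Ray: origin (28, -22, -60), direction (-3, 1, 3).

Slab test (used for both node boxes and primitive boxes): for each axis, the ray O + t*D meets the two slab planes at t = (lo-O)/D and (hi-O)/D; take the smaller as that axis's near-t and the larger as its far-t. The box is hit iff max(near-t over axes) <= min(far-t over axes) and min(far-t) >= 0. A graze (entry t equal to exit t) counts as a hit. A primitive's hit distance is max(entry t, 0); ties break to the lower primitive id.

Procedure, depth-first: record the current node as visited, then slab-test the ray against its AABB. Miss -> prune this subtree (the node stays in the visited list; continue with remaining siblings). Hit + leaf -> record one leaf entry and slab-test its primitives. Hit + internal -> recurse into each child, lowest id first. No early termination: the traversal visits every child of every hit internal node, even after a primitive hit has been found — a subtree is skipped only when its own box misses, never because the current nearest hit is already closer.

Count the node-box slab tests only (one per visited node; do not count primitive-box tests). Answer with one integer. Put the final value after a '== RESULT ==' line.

Traverse from the root:
N0 x:[4,46/3] y:[4,42] z:[43/3,26] -> hit [43/3,46/3], descend [4, 14]
  N4 x:[22/3,34/3] y:[4,42] z:[20,26] -> miss, prune
  N14 x:[4,46/3] y:[8,32] z:[43/3,50/3] -> hit [43/3,46/3], descend [2, 3]
    N2 x:[4,46/3] y:[8,15] z:[44/3,46/3] -> hit [44/3,15], descend [1, 12]
      N1 x:[4,6] y:[8,13] z:[44/3,46/3] -> miss, prune
      N12 x:[14,46/3] y:[13,15] z:[15,46/3] -> hit [15,15] leaf, test {P6@t=15}
    N3 x:[22/3,40/3] y:[26,32] z:[43/3,50/3] -> miss, prune

order=[0, 4, 14, 2, 1, 12, 3]  |boxes|=7  |leaves|=1  hit=P6

== RESULT ==
7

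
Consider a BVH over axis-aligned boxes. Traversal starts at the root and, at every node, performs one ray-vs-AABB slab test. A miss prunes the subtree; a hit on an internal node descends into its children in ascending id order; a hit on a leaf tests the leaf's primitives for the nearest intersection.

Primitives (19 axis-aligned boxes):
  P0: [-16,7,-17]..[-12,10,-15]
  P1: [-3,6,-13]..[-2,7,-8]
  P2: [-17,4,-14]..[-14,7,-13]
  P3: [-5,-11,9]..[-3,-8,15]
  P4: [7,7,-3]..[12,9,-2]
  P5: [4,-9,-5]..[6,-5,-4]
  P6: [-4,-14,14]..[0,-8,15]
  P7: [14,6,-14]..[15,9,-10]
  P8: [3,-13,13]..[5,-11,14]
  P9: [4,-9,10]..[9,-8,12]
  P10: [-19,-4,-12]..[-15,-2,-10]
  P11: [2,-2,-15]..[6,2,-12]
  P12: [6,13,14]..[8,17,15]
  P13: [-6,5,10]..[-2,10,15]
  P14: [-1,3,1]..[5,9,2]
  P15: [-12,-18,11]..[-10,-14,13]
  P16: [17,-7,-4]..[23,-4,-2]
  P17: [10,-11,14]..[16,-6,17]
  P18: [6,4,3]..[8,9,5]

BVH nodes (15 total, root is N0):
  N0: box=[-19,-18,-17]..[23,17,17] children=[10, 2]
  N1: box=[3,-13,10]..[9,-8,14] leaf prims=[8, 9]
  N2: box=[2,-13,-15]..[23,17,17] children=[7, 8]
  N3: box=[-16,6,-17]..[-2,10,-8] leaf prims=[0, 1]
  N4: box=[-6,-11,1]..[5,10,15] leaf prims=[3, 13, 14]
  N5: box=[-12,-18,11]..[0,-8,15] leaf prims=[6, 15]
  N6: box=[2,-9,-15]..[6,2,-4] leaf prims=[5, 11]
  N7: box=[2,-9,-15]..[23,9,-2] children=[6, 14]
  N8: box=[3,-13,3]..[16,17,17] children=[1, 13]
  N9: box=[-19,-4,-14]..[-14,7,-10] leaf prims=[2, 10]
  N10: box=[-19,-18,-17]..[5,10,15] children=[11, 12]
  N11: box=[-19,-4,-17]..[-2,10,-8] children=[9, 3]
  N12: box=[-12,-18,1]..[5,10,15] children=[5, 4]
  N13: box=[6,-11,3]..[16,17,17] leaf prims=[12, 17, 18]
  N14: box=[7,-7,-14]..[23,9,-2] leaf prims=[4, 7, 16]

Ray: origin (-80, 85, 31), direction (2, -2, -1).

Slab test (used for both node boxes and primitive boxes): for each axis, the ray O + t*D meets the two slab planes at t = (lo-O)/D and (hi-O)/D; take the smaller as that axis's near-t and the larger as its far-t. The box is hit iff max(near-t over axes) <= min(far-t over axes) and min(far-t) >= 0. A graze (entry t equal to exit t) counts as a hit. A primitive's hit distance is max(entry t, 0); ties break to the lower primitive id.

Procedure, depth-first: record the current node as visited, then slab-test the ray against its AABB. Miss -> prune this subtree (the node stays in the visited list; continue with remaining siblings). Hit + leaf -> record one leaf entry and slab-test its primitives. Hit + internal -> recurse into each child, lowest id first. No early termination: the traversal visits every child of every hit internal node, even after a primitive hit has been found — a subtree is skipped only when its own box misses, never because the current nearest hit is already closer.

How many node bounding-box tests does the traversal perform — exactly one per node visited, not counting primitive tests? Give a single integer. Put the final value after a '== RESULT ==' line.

Traverse from the root:
N0 x:[61/2,103/2] y:[34,103/2] z:[14,48] -> hit [34,48], descend [2, 10]
  N2 x:[41,103/2] y:[34,49] z:[14,46] -> hit [41,46], descend [7, 8]
    N7 x:[41,103/2] y:[38,47] z:[33,46] -> hit [41,46], descend [6, 14]
      N6 x:[41,43] y:[83/2,47] z:[35,46] -> hit [83/2,43] leaf, test {P5(miss), P11@t=43}
      N14 x:[87/2,103/2] y:[38,46] z:[33,45] -> hit [87/2,45] leaf, test {P4(miss), P7(miss), P16(miss)}
    N8 x:[83/2,48] y:[34,49] z:[14,28] -> miss, prune
  N10 x:[61/2,85/2] y:[75/2,103/2] z:[16,48] -> hit [75/2,85/2], descend [11, 12]
    N11 x:[61/2,39] y:[75/2,89/2] z:[39,48] -> hit [39,39], descend [3, 9]
      N3 x:[32,39] y:[75/2,79/2] z:[39,48] -> hit [39,39] leaf, test {P0(miss), P1@t=39}
      N9 x:[61/2,33] y:[39,89/2] z:[41,45] -> miss, prune
    N12 x:[34,85/2] y:[75/2,103/2] z:[16,30] -> miss, prune

11 AABB tests over nodes [0, 2, 7, 6, 14, 8, 10, 11, 3, 9, 12]; 3 leaves entered; closest P1.

== RESULT ==
11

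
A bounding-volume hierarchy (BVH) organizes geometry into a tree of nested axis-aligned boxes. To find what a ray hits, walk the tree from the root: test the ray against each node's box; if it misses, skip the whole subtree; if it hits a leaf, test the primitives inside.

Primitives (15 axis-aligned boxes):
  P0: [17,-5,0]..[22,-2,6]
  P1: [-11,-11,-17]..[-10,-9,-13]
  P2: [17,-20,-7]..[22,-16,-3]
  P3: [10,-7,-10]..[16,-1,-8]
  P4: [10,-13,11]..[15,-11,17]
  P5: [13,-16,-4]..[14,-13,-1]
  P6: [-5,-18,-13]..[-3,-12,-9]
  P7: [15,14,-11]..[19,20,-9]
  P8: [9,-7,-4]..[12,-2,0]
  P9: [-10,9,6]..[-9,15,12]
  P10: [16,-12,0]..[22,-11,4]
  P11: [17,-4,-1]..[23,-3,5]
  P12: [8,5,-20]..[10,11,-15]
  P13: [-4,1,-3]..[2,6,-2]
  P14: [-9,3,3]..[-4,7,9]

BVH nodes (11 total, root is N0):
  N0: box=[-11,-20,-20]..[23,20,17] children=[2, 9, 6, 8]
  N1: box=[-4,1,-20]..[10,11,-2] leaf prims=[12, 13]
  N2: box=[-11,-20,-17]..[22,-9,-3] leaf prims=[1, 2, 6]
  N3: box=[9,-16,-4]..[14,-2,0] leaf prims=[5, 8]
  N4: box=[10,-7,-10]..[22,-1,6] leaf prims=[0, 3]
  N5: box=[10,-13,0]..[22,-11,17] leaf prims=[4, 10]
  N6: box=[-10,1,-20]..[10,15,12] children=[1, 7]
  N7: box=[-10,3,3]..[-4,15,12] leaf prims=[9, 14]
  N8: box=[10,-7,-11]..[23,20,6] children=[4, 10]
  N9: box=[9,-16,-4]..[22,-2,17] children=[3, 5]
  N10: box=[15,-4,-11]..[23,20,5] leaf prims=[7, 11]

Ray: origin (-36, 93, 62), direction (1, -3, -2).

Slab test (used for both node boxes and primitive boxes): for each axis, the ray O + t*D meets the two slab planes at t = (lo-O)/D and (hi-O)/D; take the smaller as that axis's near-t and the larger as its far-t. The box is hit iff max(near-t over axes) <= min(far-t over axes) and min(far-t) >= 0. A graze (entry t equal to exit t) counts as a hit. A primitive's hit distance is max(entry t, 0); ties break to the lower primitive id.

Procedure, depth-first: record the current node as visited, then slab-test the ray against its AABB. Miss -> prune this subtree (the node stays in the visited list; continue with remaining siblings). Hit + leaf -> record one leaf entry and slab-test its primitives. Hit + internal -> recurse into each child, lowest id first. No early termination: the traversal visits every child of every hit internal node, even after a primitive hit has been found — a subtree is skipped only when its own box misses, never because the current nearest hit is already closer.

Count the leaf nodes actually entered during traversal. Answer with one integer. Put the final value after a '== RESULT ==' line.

Traverse from the root:
N0 x:[25,59] y:[73/3,113/3] z:[45/2,41] -> hit [25,113/3], descend [2, 6, 8, 9]
  N2 x:[25,58] y:[34,113/3] z:[65/2,79/2] -> hit [34,113/3] leaf, test {P1(miss), P2(miss), P6(miss)}
  N6 x:[26,46] y:[26,92/3] z:[25,41] -> hit [26,92/3], descend [1, 7]
    N1 x:[32,46] y:[82/3,92/3] z:[32,41] -> miss, prune
    N7 x:[26,32] y:[26,30] z:[25,59/2] -> hit [26,59/2] leaf, test {P9@t=26, P14@t=86/3}
  N8 x:[46,59] y:[73/3,100/3] z:[28,73/2] -> miss, prune
  N9 x:[45,58] y:[95/3,109/3] z:[45/2,33] -> miss, prune

Visited [0, 2, 6, 1, 7, 8, 9]. Tests: 7 box, 2 leaf. Nearest: P9.

== RESULT ==
2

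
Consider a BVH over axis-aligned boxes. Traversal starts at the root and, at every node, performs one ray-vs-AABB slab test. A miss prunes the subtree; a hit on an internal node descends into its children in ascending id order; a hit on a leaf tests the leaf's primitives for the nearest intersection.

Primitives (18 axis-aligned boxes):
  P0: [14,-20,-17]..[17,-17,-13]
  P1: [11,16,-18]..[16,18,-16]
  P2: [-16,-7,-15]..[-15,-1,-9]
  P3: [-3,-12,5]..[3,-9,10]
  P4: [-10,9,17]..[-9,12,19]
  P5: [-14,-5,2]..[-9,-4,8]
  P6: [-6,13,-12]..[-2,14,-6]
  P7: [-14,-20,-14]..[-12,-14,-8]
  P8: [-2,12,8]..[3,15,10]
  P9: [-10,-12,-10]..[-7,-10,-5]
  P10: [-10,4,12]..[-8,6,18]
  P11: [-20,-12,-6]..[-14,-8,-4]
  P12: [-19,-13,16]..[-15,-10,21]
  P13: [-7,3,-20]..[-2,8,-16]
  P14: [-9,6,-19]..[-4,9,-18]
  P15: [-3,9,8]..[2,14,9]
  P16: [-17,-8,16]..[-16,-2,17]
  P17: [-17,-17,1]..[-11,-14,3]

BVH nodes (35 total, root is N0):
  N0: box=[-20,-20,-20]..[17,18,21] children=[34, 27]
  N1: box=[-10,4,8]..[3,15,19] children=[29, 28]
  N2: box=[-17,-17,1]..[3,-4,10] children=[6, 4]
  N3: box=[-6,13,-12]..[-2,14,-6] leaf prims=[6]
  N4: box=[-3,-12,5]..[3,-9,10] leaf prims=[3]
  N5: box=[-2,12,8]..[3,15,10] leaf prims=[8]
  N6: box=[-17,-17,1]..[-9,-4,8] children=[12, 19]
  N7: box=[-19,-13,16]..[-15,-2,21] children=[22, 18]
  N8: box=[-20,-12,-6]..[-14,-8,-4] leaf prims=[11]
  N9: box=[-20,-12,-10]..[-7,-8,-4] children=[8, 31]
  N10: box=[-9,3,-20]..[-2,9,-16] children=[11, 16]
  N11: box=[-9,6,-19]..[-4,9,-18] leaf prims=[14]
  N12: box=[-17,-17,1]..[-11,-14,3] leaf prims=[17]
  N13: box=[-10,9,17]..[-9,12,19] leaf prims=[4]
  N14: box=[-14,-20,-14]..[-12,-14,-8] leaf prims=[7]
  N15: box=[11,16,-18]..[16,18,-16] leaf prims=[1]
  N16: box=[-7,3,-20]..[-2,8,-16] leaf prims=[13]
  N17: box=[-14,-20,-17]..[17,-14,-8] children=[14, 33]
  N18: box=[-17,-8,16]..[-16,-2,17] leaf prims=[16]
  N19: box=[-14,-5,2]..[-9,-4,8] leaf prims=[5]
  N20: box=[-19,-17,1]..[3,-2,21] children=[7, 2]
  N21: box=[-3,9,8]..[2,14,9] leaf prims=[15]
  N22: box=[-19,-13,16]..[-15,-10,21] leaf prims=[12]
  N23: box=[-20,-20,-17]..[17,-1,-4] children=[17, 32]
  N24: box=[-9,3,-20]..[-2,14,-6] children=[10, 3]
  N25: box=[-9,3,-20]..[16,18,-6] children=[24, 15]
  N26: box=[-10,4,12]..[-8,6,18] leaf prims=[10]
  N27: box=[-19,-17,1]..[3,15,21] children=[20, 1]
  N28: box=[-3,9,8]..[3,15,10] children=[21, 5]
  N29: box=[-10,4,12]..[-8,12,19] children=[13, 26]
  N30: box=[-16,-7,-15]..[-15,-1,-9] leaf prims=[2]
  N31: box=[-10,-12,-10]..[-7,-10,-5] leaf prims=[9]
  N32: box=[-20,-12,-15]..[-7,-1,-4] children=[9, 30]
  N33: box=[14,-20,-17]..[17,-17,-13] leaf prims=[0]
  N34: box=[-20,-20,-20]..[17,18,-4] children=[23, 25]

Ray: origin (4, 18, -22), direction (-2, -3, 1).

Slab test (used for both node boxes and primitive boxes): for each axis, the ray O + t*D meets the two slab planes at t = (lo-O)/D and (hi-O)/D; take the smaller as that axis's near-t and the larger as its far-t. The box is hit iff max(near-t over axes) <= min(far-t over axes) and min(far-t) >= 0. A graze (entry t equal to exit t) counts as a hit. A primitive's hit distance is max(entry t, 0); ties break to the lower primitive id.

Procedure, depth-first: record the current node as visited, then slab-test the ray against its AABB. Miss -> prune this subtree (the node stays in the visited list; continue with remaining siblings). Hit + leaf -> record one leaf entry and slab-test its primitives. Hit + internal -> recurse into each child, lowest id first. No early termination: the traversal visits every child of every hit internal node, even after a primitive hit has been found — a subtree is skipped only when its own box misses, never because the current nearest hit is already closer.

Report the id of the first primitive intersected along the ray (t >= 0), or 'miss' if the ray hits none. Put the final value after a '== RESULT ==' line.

Traverse from the root:
N0 x:[-13/2,12] y:[0,38/3] z:[2,43] -> hit [2,12], descend [27, 34]
  N27 x:[1/2,23/2] y:[1,35/3] z:[23,43] -> miss, prune
  N34 x:[-13/2,12] y:[0,38/3] z:[2,18] -> hit [2,12], descend [23, 25]
    N23 x:[-13/2,12] y:[19/3,38/3] z:[5,18] -> hit [19/3,12], descend [17, 32]
      N17 x:[-13/2,9] y:[32/3,38/3] z:[5,14] -> miss, prune
      N32 x:[11/2,12] y:[19/3,10] z:[7,18] -> hit [7,10], descend [9, 30]
        N9 x:[11/2,12] y:[26/3,10] z:[12,18] -> miss, prune
        N30 x:[19/2,10] y:[19/3,25/3] z:[7,13] -> miss, prune
    N25 x:[-6,13/2] y:[0,5] z:[2,16] -> hit [2,5], descend [15, 24]
      N15 x:[-6,-7/2] y:[0,2/3] z:[4,6] -> miss, prune
      N24 x:[3,13/2] y:[4/3,5] z:[2,16] -> hit [3,5], descend [3, 10]
        N3 x:[3,5] y:[4/3,5/3] z:[10,16] -> miss, prune
        N10 x:[3,13/2] y:[3,5] z:[2,6] -> hit [3,5], descend [11, 16]
          N11 x:[4,13/2] y:[3,4] z:[3,4] -> hit [4,4] leaf, test {P14@t=4}
          N16 x:[3,11/2] y:[10/3,5] z:[2,6] -> hit [10/3,5] leaf, test {P13@t=10/3}

15 AABB tests over nodes [0, 27, 34, 23, 17, 32, 9, 30, 25, 15, 24, 3, 10, 11, 16]; 2 leaves entered; closest P13.

== RESULT ==
13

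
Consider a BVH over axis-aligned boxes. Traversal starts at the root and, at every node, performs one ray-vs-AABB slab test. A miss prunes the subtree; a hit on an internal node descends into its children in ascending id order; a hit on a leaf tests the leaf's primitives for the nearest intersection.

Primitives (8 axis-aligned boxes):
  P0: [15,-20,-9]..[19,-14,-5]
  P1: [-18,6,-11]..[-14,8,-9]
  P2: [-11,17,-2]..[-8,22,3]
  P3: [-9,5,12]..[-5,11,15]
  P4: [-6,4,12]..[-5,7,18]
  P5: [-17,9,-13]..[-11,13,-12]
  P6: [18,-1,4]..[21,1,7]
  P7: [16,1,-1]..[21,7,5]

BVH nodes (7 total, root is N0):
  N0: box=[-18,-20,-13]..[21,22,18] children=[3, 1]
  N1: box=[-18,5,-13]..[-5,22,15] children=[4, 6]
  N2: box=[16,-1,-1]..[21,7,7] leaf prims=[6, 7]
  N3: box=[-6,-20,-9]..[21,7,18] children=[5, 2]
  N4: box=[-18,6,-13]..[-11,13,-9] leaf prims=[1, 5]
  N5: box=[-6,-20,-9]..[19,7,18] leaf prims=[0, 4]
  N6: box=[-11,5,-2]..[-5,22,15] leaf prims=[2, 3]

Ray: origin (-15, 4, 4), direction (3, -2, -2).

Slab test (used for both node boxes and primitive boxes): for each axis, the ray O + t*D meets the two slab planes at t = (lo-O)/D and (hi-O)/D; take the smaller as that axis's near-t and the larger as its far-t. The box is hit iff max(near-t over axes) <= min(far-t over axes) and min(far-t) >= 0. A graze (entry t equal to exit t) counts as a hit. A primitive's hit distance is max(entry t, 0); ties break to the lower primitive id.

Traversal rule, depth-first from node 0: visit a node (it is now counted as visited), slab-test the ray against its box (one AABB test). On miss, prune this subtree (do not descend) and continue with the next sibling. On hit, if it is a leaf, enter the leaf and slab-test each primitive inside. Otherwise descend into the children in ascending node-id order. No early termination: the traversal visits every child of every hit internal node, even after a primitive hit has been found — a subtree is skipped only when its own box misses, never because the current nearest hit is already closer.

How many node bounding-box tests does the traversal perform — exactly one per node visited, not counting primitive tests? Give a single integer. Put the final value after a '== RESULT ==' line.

Walk:
N0 x:[-1,12] y:[-9,12] z:[-7,17/2] -> hit [-1,17/2], descend [1, 3]
  N1 x:[-1,10/3] y:[-9,-1/2] z:[-11/2,17/2] -> miss, prune
  N3 x:[3,12] y:[-3/2,12] z:[-7,13/2] -> hit [3,13/2], descend [2, 5]
    N2 x:[31/3,12] y:[-3/2,5/2] z:[-3/2,5/2] -> miss, prune
    N5 x:[3,34/3] y:[-3/2,12] z:[-7,13/2] -> hit [3,13/2] leaf, test {P0(miss), P4(miss)}

Summary -> nodes [0, 1, 3, 2, 5]; box-tests=5; leaf-entries=1; first=miss

== RESULT ==
5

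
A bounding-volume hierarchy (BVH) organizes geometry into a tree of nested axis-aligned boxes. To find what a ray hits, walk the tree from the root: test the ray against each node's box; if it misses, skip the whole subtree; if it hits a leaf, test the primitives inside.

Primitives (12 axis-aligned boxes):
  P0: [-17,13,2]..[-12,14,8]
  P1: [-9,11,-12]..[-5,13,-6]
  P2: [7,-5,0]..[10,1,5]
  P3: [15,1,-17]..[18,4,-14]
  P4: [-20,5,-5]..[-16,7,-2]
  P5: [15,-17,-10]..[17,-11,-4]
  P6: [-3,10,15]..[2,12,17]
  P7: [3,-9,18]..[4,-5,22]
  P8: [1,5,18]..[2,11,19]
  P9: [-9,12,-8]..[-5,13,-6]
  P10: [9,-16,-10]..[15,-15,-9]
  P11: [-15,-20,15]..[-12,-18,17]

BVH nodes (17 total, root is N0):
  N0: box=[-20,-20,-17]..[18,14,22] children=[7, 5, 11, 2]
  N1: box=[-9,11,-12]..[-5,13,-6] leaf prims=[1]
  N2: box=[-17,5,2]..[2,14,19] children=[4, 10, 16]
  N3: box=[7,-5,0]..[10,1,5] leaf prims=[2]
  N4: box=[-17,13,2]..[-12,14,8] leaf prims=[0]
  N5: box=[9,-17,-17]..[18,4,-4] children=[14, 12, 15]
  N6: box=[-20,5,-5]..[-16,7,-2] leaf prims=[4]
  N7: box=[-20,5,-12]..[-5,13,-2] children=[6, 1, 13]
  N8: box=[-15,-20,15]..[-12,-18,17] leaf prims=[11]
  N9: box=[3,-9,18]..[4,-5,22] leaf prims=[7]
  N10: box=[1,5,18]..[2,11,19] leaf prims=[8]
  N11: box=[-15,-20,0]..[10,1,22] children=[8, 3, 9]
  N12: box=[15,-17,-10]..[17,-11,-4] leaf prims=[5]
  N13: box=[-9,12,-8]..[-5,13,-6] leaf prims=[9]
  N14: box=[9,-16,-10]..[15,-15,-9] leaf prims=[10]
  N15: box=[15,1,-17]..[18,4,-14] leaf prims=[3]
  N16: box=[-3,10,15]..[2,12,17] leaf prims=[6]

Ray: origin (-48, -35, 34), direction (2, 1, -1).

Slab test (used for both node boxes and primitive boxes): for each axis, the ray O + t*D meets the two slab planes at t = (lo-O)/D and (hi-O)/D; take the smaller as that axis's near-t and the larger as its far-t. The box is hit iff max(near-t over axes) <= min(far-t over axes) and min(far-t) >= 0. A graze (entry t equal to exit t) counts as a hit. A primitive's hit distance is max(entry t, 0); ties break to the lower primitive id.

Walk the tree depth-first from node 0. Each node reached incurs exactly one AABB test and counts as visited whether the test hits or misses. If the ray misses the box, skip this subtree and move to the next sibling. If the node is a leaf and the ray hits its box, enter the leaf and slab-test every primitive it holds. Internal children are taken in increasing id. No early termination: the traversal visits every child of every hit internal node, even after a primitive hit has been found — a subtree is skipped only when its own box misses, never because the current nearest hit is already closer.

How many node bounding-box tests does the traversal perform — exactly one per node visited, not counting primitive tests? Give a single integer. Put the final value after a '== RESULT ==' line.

Walk:
N0 x:[14,33] y:[15,49] z:[12,51] -> hit [15,33], descend [2, 5, 7, 11]
  N2 x:[31/2,25] y:[40,49] z:[15,32] -> miss, prune
  N5 x:[57/2,33] y:[18,39] z:[38,51] -> miss, prune
  N7 x:[14,43/2] y:[40,48] z:[36,46] -> miss, prune
  N11 x:[33/2,29] y:[15,36] z:[12,34] -> hit [33/2,29], descend [3, 8, 9]
    N3 x:[55/2,29] y:[30,36] z:[29,34] -> miss, prune
    N8 x:[33/2,18] y:[15,17] z:[17,19] -> hit [17,17] leaf, test {P11@t=17}
    N9 x:[51/2,26] y:[26,30] z:[12,16] -> miss, prune

8 AABB tests over nodes [0, 2, 5, 7, 11, 3, 8, 9]; 1 leaf entered; closest P11.

== RESULT ==
8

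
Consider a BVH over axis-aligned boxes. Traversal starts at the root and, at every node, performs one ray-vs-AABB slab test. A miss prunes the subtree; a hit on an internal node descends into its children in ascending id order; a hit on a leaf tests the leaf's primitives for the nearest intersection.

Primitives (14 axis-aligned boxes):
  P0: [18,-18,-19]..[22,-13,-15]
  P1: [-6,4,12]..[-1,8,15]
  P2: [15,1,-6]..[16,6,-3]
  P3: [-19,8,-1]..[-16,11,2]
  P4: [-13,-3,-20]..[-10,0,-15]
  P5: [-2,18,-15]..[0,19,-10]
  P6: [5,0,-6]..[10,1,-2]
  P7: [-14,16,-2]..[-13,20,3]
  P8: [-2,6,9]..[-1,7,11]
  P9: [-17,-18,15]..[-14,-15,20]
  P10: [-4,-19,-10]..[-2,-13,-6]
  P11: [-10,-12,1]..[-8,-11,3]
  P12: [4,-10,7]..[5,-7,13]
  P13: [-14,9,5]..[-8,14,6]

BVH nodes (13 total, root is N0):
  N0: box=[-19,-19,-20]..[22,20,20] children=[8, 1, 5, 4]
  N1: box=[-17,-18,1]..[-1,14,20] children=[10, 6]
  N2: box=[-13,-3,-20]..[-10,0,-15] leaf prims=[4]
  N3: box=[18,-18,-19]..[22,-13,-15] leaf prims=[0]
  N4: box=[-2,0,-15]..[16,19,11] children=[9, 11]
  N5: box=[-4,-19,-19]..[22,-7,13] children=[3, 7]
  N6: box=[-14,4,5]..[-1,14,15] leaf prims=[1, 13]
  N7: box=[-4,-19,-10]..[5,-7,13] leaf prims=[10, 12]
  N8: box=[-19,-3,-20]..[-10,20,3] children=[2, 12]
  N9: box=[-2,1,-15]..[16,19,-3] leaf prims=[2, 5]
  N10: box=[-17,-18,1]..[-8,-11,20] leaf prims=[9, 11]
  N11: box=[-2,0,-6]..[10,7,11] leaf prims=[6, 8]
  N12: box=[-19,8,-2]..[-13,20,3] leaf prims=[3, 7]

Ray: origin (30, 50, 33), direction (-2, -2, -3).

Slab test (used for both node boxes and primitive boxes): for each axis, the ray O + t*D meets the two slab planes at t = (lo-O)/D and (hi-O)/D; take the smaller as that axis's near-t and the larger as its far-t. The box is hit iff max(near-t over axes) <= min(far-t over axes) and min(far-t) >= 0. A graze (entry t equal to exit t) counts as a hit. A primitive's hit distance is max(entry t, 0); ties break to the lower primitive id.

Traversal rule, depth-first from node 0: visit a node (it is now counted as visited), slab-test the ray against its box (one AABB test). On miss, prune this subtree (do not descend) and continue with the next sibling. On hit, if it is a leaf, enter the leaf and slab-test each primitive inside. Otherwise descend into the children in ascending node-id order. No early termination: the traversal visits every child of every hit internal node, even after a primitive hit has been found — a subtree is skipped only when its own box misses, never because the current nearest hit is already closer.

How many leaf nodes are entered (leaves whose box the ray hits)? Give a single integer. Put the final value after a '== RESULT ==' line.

Traverse from the root:
N0 x:[4,49/2] y:[15,69/2] z:[13/3,53/3] -> hit [15,53/3], descend [1, 4, 5, 8]
  N1 x:[31/2,47/2] y:[18,34] z:[13/3,32/3] -> miss, prune
  N4 x:[7,16] y:[31/2,25] z:[22/3,16] -> hit [31/2,16], descend [9, 11]
    N9 x:[7,16] y:[31/2,49/2] z:[12,16] -> hit [31/2,16] leaf, test {P2(miss), P5@t=31/2}
    N11 x:[10,16] y:[43/2,25] z:[22/3,13] -> miss, prune
  N5 x:[4,17] y:[57/2,69/2] z:[20/3,52/3] -> miss, prune
  N8 x:[20,49/2] y:[15,53/2] z:[10,53/3] -> miss, prune

Summary -> nodes [0, 1, 4, 9, 11, 5, 8]; box-tests=7; leaf-entries=1; first=P5

== RESULT ==
1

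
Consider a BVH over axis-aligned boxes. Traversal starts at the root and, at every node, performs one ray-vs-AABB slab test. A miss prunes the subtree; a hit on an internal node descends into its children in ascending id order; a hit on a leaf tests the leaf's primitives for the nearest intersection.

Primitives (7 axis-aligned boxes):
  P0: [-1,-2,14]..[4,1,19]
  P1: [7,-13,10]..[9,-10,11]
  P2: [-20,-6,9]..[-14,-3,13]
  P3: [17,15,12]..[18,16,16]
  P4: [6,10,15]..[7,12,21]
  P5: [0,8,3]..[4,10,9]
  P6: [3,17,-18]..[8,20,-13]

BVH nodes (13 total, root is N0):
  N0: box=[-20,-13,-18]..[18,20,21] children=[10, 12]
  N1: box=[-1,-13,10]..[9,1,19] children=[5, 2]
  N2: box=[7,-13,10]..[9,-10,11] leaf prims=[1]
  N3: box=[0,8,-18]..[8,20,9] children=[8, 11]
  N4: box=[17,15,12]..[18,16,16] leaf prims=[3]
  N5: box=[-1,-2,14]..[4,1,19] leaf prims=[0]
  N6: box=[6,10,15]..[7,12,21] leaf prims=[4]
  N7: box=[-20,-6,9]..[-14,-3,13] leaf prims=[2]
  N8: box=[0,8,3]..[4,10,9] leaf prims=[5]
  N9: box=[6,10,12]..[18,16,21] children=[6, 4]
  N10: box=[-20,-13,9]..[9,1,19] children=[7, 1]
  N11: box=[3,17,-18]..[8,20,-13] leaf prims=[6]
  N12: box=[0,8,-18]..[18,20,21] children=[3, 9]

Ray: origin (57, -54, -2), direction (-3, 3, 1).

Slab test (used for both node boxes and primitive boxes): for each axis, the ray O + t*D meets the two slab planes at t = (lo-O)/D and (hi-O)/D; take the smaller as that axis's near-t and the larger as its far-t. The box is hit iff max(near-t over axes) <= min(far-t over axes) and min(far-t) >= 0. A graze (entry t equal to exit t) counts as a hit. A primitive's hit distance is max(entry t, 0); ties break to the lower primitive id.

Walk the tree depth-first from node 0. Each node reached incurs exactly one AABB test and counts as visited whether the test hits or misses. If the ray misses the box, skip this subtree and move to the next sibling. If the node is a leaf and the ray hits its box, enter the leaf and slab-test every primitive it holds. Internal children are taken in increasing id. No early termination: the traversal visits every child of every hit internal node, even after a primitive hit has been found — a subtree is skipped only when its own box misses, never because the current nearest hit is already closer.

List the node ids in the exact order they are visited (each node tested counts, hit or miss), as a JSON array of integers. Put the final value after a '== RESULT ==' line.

Traverse from the root:
N0 x:[13,77/3] y:[41/3,74/3] z:[-16,23] -> hit [41/3,23], descend [10, 12]
  N10 x:[16,77/3] y:[41/3,55/3] z:[11,21] -> hit [16,55/3], descend [1, 7]
    N1 x:[16,58/3] y:[41/3,55/3] z:[12,21] -> hit [16,55/3], descend [2, 5]
      N2 x:[16,50/3] y:[41/3,44/3] z:[12,13] -> miss, prune
      N5 x:[53/3,58/3] y:[52/3,55/3] z:[16,21] -> hit [53/3,55/3] leaf, test {P0@t=53/3}
    N7 x:[71/3,77/3] y:[16,17] z:[11,15] -> miss, prune
  N12 x:[13,19] y:[62/3,74/3] z:[-16,23] -> miss, prune

Visited [0, 10, 1, 2, 5, 7, 12]. Tests: 7 box, 1 leaf. Nearest: P0.

== RESULT ==
[0, 10, 1, 2, 5, 7, 12]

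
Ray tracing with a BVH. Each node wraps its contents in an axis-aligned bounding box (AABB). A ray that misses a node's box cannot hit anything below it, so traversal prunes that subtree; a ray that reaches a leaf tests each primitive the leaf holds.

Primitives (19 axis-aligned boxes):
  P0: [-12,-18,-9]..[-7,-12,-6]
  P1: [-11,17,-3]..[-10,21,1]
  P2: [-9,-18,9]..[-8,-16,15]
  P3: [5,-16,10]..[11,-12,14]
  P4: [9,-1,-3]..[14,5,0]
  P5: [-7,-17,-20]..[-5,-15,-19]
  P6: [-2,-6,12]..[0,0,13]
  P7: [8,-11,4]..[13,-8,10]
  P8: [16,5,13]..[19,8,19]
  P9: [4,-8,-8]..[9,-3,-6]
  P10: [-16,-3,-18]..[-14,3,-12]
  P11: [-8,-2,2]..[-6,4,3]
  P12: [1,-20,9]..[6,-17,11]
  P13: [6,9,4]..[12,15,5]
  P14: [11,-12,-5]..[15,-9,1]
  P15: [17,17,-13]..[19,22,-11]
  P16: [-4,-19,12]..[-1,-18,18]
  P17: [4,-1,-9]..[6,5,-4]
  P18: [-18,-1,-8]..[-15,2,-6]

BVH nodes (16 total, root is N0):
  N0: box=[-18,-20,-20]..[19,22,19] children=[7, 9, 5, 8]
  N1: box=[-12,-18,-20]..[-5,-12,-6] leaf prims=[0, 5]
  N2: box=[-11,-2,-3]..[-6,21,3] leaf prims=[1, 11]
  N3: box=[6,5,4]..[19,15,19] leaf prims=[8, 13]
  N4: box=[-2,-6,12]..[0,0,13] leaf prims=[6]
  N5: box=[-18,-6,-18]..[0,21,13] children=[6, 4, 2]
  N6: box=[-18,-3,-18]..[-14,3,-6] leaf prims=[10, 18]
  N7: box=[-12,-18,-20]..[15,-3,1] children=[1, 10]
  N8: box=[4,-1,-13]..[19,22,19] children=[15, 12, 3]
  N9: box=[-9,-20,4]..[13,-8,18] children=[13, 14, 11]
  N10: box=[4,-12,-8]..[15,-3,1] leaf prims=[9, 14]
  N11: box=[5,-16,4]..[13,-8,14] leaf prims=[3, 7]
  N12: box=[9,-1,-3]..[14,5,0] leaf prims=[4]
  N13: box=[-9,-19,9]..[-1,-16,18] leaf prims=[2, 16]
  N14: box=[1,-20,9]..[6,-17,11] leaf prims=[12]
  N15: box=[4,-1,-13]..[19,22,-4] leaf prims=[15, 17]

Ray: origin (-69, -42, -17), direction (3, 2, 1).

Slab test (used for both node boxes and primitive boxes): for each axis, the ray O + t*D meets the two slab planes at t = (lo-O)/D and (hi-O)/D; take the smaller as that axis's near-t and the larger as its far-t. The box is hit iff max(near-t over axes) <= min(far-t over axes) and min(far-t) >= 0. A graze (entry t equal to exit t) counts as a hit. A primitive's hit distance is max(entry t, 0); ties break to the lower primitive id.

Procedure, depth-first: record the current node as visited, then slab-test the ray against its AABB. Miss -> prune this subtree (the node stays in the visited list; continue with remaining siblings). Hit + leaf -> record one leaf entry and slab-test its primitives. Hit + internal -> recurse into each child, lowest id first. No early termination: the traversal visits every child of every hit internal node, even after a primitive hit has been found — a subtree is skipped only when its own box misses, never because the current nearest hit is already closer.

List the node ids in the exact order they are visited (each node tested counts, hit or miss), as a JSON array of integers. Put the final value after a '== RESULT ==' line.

Trace the traversal:
N0 x:[17,88/3] y:[11,32] z:[-3,36] -> hit [17,88/3], descend [5, 7, 8, 9]
  N5 x:[17,23] y:[18,63/2] z:[-1,30] -> hit [18,23], descend [2, 4, 6]
    N2 x:[58/3,21] y:[20,63/2] z:[14,20] -> hit [20,20] leaf, test {P1(miss), P11(miss)}
    N4 x:[67/3,23] y:[18,21] z:[29,30] -> miss, prune
    N6 x:[17,55/3] y:[39/2,45/2] z:[-1,11] -> miss, prune
  N7 x:[19,28] y:[12,39/2] z:[-3,18] -> miss, prune
  N8 x:[73/3,88/3] y:[41/2,32] z:[4,36] -> hit [73/3,88/3], descend [3, 12, 15]
    N3 x:[25,88/3] y:[47/2,57/2] z:[21,36] -> hit [25,57/2] leaf, test {P8(miss), P13(miss)}
    N12 x:[26,83/3] y:[41/2,47/2] z:[14,17] -> miss, prune
    N15 x:[73/3,88/3] y:[41/2,32] z:[4,13] -> miss, prune
  N9 x:[20,82/3] y:[11,17] z:[21,35] -> miss, prune

order=[0, 5, 2, 4, 6, 7, 8, 3, 12, 15, 9]  |boxes|=11  |leaves|=2  hit=miss

== RESULT ==
[0, 5, 2, 4, 6, 7, 8, 3, 12, 15, 9]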